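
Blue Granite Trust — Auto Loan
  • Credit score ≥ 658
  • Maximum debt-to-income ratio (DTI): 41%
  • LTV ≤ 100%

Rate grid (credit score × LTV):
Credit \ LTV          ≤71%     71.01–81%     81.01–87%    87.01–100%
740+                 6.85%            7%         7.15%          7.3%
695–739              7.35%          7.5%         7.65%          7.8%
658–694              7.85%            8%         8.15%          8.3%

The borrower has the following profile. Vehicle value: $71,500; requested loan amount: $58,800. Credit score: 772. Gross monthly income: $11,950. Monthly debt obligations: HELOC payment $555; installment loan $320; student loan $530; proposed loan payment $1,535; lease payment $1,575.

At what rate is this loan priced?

7.15%

Credit score 772 ≥ 658; Total monthly debts = (555 + 320 + 530 + 1,535 + 1,575) = 4,515. DTI = 4,515/11,950 = 37.8% ≤ 41%
LTV: 58,800 ÷ 71,500 = 82.2%, within 100% cap
Row: 772 falls in 740+. Column: 82.2% falls in 81.01–87%. Rate = 7.15%.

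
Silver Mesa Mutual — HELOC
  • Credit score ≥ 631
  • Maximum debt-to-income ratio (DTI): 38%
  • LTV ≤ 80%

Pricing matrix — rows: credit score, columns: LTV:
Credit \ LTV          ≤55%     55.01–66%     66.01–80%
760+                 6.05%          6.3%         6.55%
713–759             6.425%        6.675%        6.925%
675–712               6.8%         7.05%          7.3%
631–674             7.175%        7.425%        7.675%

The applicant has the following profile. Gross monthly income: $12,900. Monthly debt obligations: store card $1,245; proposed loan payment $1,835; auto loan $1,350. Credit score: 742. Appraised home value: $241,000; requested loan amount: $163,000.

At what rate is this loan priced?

6.925%

Credit score 742 ≥ 631; Total monthly debts = (1,245 + 1,835 + 1,350) = 4,430. DTI: 4,430 ÷ 12,900 = 34.3%, within the 38% cap
Loan-to-value = 163,000/241,000 = 67.6% — pass (80% max)
Score 742 is in the 713–759 band; LTV 67.6% is in the 66.01–80% band → 6.925%.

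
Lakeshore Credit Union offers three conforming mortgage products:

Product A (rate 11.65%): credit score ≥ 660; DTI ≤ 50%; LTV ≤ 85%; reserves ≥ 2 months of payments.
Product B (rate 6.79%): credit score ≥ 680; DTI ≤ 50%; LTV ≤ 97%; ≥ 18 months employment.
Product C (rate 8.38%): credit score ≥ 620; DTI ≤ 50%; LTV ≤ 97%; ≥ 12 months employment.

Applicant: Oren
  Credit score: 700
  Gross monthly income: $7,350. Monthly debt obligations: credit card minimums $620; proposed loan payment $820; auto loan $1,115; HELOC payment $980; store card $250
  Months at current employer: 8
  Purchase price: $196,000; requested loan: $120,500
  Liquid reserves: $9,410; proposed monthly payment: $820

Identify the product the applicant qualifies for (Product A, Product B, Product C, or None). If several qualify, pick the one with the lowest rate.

None

Total debts = (620 + 820 + 1,115 + 980 + 250) = 3,785; DTI = 3,785/7,350 = 51.5%.
LTV = 120,500/196,000 = 61.5%.
Reserves = 9,410/820 = 11.5 months.
Product A: score 700 ≥ 660; DTI 51.5% > 50%; LTV 61.5% ≤ 85%; reserves 11.5 ≥ 2 mo → does not qualify.
Product B: score 700 ≥ 680; DTI 51.5% > 50%; LTV 61.5% ≤ 97%; employment 8 < 18 mo → does not qualify.
Product C: score 700 ≥ 620; DTI 51.5% > 50%; LTV 61.5% ≤ 97%; employment 8 < 12 mo → does not qualify.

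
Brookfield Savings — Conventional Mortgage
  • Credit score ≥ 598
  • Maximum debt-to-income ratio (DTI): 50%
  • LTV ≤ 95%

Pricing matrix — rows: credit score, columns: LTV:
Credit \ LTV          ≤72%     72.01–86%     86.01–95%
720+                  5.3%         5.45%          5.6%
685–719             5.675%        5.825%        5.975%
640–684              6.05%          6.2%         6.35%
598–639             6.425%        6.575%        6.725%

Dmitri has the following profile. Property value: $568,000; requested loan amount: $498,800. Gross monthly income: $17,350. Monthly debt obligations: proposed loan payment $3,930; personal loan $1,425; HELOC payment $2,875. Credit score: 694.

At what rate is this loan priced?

5.975%

Credit score 694 ≥ 598; Total monthly debts = (3,930 + 1,425 + 2,875) = 8,230. DTI = 8,230/17,350 = 47.4% ≤ 50%
LTV = 498,800/568,000 = 87.8% ≤ 95%
Row: 694 falls in 685–719. Column: 87.8% falls in 86.01–95%. Rate = 5.975%.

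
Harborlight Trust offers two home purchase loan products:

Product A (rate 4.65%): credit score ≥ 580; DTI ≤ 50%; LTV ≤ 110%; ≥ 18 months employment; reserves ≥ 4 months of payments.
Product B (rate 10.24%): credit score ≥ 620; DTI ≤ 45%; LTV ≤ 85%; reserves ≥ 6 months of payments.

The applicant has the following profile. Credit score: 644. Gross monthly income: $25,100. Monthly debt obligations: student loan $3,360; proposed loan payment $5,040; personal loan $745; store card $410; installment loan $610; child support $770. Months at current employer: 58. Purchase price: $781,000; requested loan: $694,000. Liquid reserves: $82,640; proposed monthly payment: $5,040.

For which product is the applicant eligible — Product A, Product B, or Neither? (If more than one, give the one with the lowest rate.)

Total debts = (3,360 + 5,040 + 745 + 410 + 610 + 770) = 10,935; DTI = 10,935/25,100 = 43.6%.
LTV = 694,000/781,000 = 88.9%.
Reserves = 82,640/5,040 = 16.4 months.
Product A: score 644 ≥ 580; DTI 43.6% ≤ 50%; LTV 88.9% ≤ 110%; employment 58 ≥ 18 mo; reserves 16.4 ≥ 4 mo → qualifies.
Product B: score 644 ≥ 620; DTI 43.6% ≤ 45%; LTV 88.9% > 85%; reserves 16.4 ≥ 6 mo → does not qualify.

Product A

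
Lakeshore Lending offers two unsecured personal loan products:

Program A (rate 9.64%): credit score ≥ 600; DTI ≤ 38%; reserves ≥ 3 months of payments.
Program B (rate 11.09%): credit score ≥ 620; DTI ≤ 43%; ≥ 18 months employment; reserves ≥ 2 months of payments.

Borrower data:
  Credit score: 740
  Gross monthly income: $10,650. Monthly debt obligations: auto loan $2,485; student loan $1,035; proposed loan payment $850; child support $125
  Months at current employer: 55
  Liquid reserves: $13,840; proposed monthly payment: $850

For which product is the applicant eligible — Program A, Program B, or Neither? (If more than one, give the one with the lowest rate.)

Program B

Total debts = (2,485 + 1,035 + 850 + 125) = 4,495; DTI = 4,495/10,650 = 42.2%.
Reserves = 13,840/850 = 16.3 months.
Program A: score 740 ≥ 600; DTI 42.2% > 38%; reserves 16.3 ≥ 3 mo → does not qualify.
Program B: score 740 ≥ 620; DTI 42.2% ≤ 43%; employment 55 ≥ 18 mo; reserves 16.3 ≥ 2 mo → qualifies.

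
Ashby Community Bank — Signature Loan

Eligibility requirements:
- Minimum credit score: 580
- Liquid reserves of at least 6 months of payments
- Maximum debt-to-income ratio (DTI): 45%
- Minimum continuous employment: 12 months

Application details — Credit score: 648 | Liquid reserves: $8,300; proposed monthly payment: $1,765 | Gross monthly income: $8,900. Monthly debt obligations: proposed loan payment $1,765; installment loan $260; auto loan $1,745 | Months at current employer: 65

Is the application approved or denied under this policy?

Denied

Credit score 648 ≥ 580 (meets)
Liquid reserves cover 8,300/1,765 = 4.7 months — < 6 required
Total monthly debts = (1,765 + 260 + 1,745) = 3,770. Debt-to-income = 3,770/8,900 = 42.4% — meets 45% limit
Employment 65 ≥ 12 months
Fails on reserves.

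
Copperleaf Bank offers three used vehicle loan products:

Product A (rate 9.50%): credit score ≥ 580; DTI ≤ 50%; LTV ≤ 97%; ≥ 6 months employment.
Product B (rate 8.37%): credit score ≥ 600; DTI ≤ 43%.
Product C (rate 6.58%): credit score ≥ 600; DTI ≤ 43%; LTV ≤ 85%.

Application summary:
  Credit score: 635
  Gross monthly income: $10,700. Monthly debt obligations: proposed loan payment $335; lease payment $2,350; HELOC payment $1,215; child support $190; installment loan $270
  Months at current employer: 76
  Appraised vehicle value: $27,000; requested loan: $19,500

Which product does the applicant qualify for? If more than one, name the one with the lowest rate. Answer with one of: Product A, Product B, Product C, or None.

Product C

Total debts = (335 + 2,350 + 1,215 + 190 + 270) = 4,360; DTI = 4,360/10,700 = 40.7%.
LTV = 19,500/27,000 = 72.2%.
Product A: score 635 ≥ 580; DTI 40.7% ≤ 50%; LTV 72.2% ≤ 97%; employment 76 ≥ 6 mo → qualifies.
Product B: score 635 ≥ 600; DTI 40.7% ≤ 43% → qualifies.
Product C: score 635 ≥ 600; DTI 40.7% ≤ 43%; LTV 72.2% ≤ 85% → qualifies.
Qualifying: Product A, Product B, Product C. Lowest rate is 6.58% → Product C.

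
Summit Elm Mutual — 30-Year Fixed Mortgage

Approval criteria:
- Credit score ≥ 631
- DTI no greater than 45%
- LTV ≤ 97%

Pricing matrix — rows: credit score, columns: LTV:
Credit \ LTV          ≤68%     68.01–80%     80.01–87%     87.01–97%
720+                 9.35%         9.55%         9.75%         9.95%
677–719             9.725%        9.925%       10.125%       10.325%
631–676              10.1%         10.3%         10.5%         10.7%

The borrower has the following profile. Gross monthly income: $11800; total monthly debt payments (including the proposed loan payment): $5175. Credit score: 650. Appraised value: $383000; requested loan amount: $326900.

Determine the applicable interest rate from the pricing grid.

10.5%

Credit score 650 ≥ 631; Debt-to-income = 5,175/11,800 = 43.9% — meets 45% limit
LTV = 326,900/383,000 = 85.4% ≤ 97%
Credit 650 → row 631–676; LTV 85.4% → column 80.01–87%. Grid cell → 10.5%.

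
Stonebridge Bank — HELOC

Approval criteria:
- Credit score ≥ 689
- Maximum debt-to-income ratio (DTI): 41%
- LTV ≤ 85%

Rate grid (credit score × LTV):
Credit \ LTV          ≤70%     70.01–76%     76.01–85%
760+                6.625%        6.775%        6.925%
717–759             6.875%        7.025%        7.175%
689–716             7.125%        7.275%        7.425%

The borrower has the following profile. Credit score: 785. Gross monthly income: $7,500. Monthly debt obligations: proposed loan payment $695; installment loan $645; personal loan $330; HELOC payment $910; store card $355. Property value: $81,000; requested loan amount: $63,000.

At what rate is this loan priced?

6.925%

Credit score 785 ≥ 689; Total monthly debts = (695 + 645 + 330 + 910 + 355) = 2,935. DTI: 2,935 ÷ 7,500 = 39.1%, within the 41% cap
Loan-to-value = 63,000/81,000 = 77.8% — pass (85% max)
Score 785 is in the 760+ band; LTV 77.8% is in the 76.01–85% band → 6.925%.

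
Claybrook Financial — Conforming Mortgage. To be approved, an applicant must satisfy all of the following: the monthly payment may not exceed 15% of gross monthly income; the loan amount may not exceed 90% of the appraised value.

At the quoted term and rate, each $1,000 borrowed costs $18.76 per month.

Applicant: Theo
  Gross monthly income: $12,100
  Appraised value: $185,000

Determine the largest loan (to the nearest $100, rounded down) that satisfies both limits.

Payment cap: 15% × $12,100 = $1,815/month.
At $18.76 per $1,000, that supports 1,815/18.76 × 1,000 ≈ $96,748 → $96,700.
LTV cap: 90% × $185,000 = $166,500 → $166,500.
Binding constraint: payment-to-income.

$96,700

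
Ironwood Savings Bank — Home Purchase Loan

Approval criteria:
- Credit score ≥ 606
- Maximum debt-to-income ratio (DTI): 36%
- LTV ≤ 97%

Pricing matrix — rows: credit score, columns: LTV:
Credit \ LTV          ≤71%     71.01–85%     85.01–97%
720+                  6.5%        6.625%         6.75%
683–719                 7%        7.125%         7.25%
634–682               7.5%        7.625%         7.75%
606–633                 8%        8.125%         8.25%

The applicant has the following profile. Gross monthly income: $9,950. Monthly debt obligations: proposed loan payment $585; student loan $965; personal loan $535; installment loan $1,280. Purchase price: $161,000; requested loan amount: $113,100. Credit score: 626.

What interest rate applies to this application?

8%

Credit score 626 ≥ 606; Total monthly debts = (585 + 965 + 535 + 1,280) = 3,365. DTI = 3,365/9,950 = 33.8% ≤ 36%
LTV = 113,100/161,000 = 70.2% ≤ 97%
Score 626 is in the 606–633 band; LTV 70.2% is in the ≤71% band → 8%.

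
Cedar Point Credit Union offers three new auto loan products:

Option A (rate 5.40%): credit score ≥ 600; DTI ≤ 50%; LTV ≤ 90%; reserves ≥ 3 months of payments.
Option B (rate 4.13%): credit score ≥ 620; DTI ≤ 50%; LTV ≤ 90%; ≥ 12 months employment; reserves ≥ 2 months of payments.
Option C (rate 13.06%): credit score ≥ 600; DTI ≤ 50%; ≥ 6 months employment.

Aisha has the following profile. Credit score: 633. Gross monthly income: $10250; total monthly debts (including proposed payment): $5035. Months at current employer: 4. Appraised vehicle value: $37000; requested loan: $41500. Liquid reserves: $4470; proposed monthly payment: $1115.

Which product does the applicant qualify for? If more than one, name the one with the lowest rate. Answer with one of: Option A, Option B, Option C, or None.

None

DTI = 5,035/10,250 = 49.1%.
LTV = 41,500/37,000 = 112.2%.
Reserves = 4,470/1,115 = 4.0 months.
Option A: score 633 ≥ 600; DTI 49.1% ≤ 50%; LTV 112.2% > 90%; reserves 4.0 ≥ 3 mo → does not qualify.
Option B: score 633 ≥ 620; DTI 49.1% ≤ 50%; LTV 112.2% > 90%; employment 4 < 12 mo; reserves 4.0 ≥ 2 mo → does not qualify.
Option C: score 633 ≥ 600; DTI 49.1% ≤ 50%; employment 4 < 6 mo → does not qualify.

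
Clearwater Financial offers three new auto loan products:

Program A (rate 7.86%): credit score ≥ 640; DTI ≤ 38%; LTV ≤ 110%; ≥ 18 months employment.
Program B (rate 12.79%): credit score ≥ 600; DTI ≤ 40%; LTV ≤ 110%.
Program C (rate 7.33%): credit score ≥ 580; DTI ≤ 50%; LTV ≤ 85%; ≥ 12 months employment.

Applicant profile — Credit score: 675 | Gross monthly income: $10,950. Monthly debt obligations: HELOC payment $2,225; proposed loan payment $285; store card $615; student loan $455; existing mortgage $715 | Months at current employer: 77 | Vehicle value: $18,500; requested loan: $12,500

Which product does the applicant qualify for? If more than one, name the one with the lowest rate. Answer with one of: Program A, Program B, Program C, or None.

Program C

Total debts = (2,225 + 285 + 615 + 455 + 715) = 4,295; DTI = 4,295/10,950 = 39.2%.
LTV = 12,500/18,500 = 67.6%.
Program A: score 675 ≥ 640; DTI 39.2% > 38%; LTV 67.6% ≤ 110%; employment 77 ≥ 18 mo → does not qualify.
Program B: score 675 ≥ 600; DTI 39.2% ≤ 40%; LTV 67.6% ≤ 110% → qualifies.
Program C: score 675 ≥ 580; DTI 39.2% ≤ 50%; LTV 67.6% ≤ 85%; employment 77 ≥ 12 mo → qualifies.
Qualifying: Program B, Program C. Lowest rate is 7.33% → Program C.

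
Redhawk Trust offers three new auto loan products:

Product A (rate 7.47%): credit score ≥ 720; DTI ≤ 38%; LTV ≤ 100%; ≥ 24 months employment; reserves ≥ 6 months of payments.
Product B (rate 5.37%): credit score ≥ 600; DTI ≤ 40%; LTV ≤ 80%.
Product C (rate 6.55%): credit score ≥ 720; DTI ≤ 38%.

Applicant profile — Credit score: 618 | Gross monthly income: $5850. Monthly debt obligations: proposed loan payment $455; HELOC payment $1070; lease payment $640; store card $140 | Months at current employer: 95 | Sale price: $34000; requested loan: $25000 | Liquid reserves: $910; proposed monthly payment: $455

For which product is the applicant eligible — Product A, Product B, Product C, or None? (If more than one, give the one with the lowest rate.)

Total debts = (455 + 1,070 + 640 + 140) = 2,305; DTI = 2,305/5,850 = 39.4%.
LTV = 25,000/34,000 = 73.5%.
Reserves = 910/455 = 2.0 months.
Product A: score 618 < 720; DTI 39.4% > 38%; LTV 73.5% ≤ 100%; employment 95 ≥ 24 mo; reserves 2.0 < 6 mo → does not qualify.
Product B: score 618 ≥ 600; DTI 39.4% ≤ 40%; LTV 73.5% ≤ 80% → qualifies.
Product C: score 618 < 720; DTI 39.4% > 38% → does not qualify.

Product B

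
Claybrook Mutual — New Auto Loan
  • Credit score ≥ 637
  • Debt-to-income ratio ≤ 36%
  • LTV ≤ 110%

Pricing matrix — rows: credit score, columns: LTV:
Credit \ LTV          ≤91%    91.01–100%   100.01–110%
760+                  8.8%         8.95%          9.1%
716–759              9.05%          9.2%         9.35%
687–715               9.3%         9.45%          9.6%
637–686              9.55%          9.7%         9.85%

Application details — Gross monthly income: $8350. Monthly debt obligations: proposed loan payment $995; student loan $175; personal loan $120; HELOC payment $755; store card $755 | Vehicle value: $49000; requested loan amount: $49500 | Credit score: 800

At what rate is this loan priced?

9.1%

Credit score 800 ≥ 637; Total monthly debts = (995 + 175 + 120 + 755 + 755) = 2,800. DTI: 2,800 ÷ 8,350 = 33.5%, within the 36% cap
LTV: 49,500 ÷ 49,000 = 101%, within 110% cap
Credit 800 → row 760+; LTV 101% → column 100.01–110%. Grid cell → 9.1%.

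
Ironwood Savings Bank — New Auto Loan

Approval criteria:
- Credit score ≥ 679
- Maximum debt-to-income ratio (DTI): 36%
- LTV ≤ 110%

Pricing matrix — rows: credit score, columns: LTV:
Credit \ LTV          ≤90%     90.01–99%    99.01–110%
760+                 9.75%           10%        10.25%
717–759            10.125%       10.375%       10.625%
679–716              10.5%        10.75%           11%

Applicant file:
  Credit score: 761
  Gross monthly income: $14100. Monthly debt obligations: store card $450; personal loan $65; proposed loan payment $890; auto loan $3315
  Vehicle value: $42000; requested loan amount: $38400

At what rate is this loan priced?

10%

Credit score 761 ≥ 679; Total monthly debts = (450 + 65 + 890 + 3,315) = 4,720. Debt-to-income = 4,720/14,100 = 33.5% — meets 36% limit
LTV: 38,400 ÷ 42,000 = 91.4%, within 110% cap
Score 761 is in the 760+ band; LTV 91.4% is in the 90.01–99% band → 10%.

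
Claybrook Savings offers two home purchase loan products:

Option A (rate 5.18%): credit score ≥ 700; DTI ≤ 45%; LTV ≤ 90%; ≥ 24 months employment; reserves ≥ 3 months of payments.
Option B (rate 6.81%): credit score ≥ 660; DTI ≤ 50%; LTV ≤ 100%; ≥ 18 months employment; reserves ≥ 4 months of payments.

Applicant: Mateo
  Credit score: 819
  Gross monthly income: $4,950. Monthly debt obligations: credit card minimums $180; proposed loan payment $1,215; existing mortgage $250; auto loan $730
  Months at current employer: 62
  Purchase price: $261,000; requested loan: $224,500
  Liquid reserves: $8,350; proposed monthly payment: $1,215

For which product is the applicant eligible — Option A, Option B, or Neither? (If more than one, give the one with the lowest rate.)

Total debts = (180 + 1,215 + 250 + 730) = 2,375; DTI = 2,375/4,950 = 48%.
LTV = 224,500/261,000 = 86%.
Reserves = 8,350/1,215 = 6.9 months.
Option A: score 819 ≥ 700; DTI 48% > 45%; LTV 86% ≤ 90%; employment 62 ≥ 24 mo; reserves 6.9 ≥ 3 mo → does not qualify.
Option B: score 819 ≥ 660; DTI 48% ≤ 50%; LTV 86% ≤ 100%; employment 62 ≥ 18 mo; reserves 6.9 ≥ 4 mo → qualifies.

Option B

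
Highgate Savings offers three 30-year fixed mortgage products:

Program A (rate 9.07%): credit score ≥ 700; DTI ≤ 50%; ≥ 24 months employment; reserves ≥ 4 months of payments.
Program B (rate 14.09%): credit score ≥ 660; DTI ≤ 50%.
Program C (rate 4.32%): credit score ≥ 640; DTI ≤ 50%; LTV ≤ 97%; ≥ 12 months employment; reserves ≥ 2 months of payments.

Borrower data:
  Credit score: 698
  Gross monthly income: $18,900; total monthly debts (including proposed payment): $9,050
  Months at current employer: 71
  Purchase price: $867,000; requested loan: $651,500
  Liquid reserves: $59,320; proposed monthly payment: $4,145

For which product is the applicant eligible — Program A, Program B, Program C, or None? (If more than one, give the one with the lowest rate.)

DTI = 9,050/18,900 = 47.9%.
LTV = 651,500/867,000 = 75.1%.
Reserves = 59,320/4,145 = 14.3 months.
Program A: score 698 < 700; DTI 47.9% ≤ 50%; employment 71 ≥ 24 mo; reserves 14.3 ≥ 4 mo → does not qualify.
Program B: score 698 ≥ 660; DTI 47.9% ≤ 50% → qualifies.
Program C: score 698 ≥ 640; DTI 47.9% ≤ 50%; LTV 75.1% ≤ 97%; employment 71 ≥ 12 mo; reserves 14.3 ≥ 2 mo → qualifies.
Qualifying: Program B, Program C. Lowest rate is 4.32% → Program C.

Program C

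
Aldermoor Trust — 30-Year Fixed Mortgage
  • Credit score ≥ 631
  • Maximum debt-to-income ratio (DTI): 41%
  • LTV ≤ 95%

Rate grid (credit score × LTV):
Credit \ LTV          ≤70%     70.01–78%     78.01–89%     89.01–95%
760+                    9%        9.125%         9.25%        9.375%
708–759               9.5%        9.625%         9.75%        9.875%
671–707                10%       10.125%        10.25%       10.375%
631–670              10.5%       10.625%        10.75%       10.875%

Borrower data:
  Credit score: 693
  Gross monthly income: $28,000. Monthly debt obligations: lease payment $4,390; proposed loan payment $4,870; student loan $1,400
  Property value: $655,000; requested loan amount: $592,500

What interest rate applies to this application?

10.375%

Credit score 693 ≥ 631; Total monthly debts = (4,390 + 4,870 + 1,400) = 10,660. DTI = 10,660/28,000 = 38.1% ≤ 41%
LTV: 592,500 ÷ 655,000 = 90.5%, within 95% cap
Score 693 is in the 671–707 band; LTV 90.5% is in the 89.01–95% band → 10.375%.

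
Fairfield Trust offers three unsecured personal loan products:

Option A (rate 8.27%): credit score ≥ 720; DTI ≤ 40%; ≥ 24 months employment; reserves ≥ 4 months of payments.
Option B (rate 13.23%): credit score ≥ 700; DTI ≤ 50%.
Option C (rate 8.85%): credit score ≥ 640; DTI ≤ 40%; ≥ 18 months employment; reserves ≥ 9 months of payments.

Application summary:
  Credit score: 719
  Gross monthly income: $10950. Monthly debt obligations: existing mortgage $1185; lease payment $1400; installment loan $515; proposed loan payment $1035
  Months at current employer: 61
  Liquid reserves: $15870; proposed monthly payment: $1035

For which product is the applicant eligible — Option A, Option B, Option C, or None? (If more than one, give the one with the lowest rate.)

Option C

Total debts = (1,185 + 1,400 + 515 + 1,035) = 4,135; DTI = 4,135/10,950 = 37.8%.
Reserves = 15,870/1,035 = 15.3 months.
Option A: score 719 < 720; DTI 37.8% ≤ 40%; employment 61 ≥ 24 mo; reserves 15.3 ≥ 4 mo → does not qualify.
Option B: score 719 ≥ 700; DTI 37.8% ≤ 50% → qualifies.
Option C: score 719 ≥ 640; DTI 37.8% ≤ 40%; employment 61 ≥ 18 mo; reserves 15.3 ≥ 9 mo → qualifies.
Qualifying: Option B, Option C. Lowest rate is 8.85% → Option C.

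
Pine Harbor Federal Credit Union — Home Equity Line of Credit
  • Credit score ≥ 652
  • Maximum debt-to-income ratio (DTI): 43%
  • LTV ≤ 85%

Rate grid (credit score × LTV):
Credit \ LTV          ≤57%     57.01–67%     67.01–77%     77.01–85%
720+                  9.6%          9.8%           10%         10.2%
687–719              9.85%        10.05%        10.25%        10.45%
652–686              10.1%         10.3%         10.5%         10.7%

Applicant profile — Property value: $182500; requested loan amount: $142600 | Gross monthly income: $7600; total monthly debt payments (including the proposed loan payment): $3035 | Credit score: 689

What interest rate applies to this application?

10.45%

Credit score 689 ≥ 652; Debt-to-income = 3,035/7,600 = 39.9% — meets 43% limit
Loan-to-value = 142,600/182,500 = 78.1% — pass (85% max)
Score 689 is in the 687–719 band; LTV 78.1% is in the 77.01–85% band → 10.45%.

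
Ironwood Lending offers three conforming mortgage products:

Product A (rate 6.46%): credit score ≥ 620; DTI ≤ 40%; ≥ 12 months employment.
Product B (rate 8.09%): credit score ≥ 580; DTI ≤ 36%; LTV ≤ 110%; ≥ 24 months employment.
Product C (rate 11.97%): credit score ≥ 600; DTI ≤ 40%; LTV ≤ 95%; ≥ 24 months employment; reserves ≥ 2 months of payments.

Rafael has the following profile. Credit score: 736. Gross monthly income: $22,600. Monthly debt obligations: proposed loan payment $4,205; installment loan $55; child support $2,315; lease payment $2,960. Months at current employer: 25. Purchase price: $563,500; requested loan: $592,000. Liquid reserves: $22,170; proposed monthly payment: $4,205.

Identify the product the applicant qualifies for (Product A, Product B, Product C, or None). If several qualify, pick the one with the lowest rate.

None

Total debts = (4,205 + 55 + 2,315 + 2,960) = 9,535; DTI = 9,535/22,600 = 42.2%.
LTV = 592,000/563,500 = 105.1%.
Reserves = 22,170/4,205 = 5.3 months.
Product A: score 736 ≥ 620; DTI 42.2% > 40%; employment 25 ≥ 12 mo → does not qualify.
Product B: score 736 ≥ 580; DTI 42.2% > 36%; LTV 105.1% ≤ 110%; employment 25 ≥ 24 mo → does not qualify.
Product C: score 736 ≥ 600; DTI 42.2% > 40%; LTV 105.1% > 95%; employment 25 ≥ 24 mo; reserves 5.3 ≥ 2 mo → does not qualify.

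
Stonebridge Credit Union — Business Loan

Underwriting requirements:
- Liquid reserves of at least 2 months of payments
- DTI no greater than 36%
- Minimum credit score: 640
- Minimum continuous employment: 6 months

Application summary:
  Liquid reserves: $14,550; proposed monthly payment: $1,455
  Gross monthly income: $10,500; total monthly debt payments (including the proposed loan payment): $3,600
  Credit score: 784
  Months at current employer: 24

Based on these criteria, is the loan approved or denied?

Approved

Liquid reserves cover 14,550/1,455 = 10.0 months — ≥ 2 required
DTI = 3,600/10,500 = 34.3% ≤ 36%
Credit score 784 ≥ 640 (meets)
Employment 24 ≥ 6 months
All criteria satisfied.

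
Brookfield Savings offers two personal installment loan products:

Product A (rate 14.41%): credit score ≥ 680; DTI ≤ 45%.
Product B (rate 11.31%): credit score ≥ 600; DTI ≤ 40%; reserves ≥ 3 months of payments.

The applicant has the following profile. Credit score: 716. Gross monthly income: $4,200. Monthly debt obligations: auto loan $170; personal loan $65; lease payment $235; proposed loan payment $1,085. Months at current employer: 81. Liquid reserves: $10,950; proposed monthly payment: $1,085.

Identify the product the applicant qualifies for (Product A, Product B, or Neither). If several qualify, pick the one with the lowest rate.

Product B

Total debts = (170 + 65 + 235 + 1,085) = 1,555; DTI = 1,555/4,200 = 37%.
Reserves = 10,950/1,085 = 10.1 months.
Product A: score 716 ≥ 680; DTI 37% ≤ 45% → qualifies.
Product B: score 716 ≥ 600; DTI 37% ≤ 40%; reserves 10.1 ≥ 3 mo → qualifies.
Qualifying: Product A, Product B. Lowest rate is 11.31% → Product B.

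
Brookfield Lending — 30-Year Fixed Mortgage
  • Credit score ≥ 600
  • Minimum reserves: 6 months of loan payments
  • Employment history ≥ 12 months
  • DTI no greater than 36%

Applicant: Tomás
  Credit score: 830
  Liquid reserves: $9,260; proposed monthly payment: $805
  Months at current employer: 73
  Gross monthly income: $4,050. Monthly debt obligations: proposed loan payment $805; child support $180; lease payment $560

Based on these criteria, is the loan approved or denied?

Denied

Credit score 830 ≥ 600 (meets)
Liquid reserves cover 9,260/805 = 11.5 months — ≥ 6 required
Employment 73 ≥ 12 months
Total monthly debts = (805 + 180 + 560) = 1,545. Debt-to-income = 1,545/4,050 = 38.1% — over 36% limit
Fails on DTI.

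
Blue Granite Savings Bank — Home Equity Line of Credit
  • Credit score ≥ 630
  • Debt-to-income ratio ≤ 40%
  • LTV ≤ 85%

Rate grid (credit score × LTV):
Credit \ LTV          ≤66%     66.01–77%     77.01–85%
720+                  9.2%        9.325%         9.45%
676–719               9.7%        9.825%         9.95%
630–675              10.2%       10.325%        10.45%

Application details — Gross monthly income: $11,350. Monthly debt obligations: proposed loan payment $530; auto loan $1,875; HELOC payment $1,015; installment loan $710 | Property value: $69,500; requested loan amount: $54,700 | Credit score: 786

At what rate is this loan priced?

9.45%

Credit score 786 ≥ 630; Total monthly debts = (530 + 1,875 + 1,015 + 710) = 4,130. DTI = 4,130/11,350 = 36.4% ≤ 40%
LTV: 54,700 ÷ 69,500 = 78.7%, within 85% cap
Credit 786 → row 720+; LTV 78.7% → column 77.01–85%. Grid cell → 9.45%.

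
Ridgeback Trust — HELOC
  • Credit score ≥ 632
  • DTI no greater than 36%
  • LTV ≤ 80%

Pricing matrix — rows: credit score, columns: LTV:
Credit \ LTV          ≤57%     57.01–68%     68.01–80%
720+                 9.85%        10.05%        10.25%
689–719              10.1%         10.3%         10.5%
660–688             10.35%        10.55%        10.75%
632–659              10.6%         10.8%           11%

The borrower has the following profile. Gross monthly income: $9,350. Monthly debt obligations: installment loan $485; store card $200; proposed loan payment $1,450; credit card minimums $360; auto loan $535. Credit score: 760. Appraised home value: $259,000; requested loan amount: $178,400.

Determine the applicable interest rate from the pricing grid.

Credit score 760 ≥ 632; Total monthly debts = (485 + 200 + 1,450 + 360 + 535) = 3,030. DTI = 3,030/9,350 = 32.4% ≤ 36%
LTV: 178,400 ÷ 259,000 = 68.9%, within 80% cap
Score 760 is in the 720+ band; LTV 68.9% is in the 68.01–80% band → 10.25%.

10.25%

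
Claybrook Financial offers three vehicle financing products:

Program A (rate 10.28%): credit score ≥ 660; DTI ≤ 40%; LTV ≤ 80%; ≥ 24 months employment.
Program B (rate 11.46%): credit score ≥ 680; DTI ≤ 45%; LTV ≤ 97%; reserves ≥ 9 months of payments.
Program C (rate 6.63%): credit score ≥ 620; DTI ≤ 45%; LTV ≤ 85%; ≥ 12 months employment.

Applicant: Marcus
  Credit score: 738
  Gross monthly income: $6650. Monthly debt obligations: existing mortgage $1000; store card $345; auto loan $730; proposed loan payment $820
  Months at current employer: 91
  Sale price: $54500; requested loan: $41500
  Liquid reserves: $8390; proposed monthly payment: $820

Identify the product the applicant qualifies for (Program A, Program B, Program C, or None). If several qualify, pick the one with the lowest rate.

Total debts = (1,000 + 345 + 730 + 820) = 2,895; DTI = 2,895/6,650 = 43.5%.
LTV = 41,500/54,500 = 76.1%.
Reserves = 8,390/820 = 10.2 months.
Program A: score 738 ≥ 660; DTI 43.5% > 40%; LTV 76.1% ≤ 80%; employment 91 ≥ 24 mo → does not qualify.
Program B: score 738 ≥ 680; DTI 43.5% ≤ 45%; LTV 76.1% ≤ 97%; reserves 10.2 ≥ 9 mo → qualifies.
Program C: score 738 ≥ 620; DTI 43.5% ≤ 45%; LTV 76.1% ≤ 85%; employment 91 ≥ 12 mo → qualifies.
Qualifying: Program B, Program C. Lowest rate is 6.63% → Program C.

Program C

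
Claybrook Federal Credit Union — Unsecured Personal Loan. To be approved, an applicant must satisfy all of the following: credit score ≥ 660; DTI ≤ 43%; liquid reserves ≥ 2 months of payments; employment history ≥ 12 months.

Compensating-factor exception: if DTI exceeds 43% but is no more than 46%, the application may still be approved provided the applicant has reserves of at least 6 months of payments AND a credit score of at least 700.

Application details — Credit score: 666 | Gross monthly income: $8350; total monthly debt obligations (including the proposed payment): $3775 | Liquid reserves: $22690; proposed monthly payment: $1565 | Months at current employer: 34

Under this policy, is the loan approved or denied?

Credit score 666 ≥ 660 (meets base)
DTI: 3,775 ÷ 8,350 = 45.2%, over the 43% base limit.
Reserves = 22,690/1,565 = 14.5 months ≥ 2
Employment 34 ≥ 12 months
45.2% falls in the override range (43%–46%), so the compensating-factor test applies.
Reserves 14.5 ≥ 6 months; credit score 666 < 700.
Override conditions not both satisfied; exception does not apply.

Denied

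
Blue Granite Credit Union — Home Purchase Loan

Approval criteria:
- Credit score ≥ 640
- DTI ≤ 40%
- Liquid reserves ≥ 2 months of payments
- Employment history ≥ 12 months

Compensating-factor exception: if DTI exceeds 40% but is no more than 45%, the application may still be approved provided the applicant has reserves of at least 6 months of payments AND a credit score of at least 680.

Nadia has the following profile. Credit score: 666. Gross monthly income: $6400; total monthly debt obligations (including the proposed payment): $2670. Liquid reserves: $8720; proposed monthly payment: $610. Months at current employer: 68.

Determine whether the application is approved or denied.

Denied

Credit score 666 ≥ 640 (meets base)
DTI: 2,670 ÷ 6,400 = 41.7%, over the 40% base limit.
Reserves: 8,720 ÷ 610 = 14.3 months (meets 2-month minimum)
Employment 68 ≥ 12 months
DTI 41.7% is within the 40%–45% exception band; checking compensating factors.
Override check — reserves: 14.3 mo (ok); score: 666 (below 680).
Compensating-factor requirement not fully met.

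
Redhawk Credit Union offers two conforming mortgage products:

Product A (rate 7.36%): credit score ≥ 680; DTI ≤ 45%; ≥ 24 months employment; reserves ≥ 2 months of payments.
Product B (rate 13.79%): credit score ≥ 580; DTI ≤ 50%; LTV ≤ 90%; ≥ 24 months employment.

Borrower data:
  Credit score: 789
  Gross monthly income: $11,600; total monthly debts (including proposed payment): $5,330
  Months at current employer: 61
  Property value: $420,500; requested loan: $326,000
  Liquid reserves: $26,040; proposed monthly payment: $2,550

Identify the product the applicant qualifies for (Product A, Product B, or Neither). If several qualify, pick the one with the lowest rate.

Product B

DTI = 5,330/11,600 = 45.9%.
LTV = 326,000/420,500 = 77.5%.
Reserves = 26,040/2,550 = 10.2 months.
Product A: score 789 ≥ 680; DTI 45.9% > 45%; employment 61 ≥ 24 mo; reserves 10.2 ≥ 2 mo → does not qualify.
Product B: score 789 ≥ 580; DTI 45.9% ≤ 50%; LTV 77.5% ≤ 90%; employment 61 ≥ 24 mo → qualifies.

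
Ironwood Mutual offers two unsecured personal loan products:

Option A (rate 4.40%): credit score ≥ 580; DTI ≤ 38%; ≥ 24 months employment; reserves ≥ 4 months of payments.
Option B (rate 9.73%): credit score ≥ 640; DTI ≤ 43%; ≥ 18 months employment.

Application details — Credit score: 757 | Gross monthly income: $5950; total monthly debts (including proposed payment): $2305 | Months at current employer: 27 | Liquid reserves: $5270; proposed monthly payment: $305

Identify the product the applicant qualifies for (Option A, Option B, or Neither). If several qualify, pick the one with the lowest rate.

Option B

DTI = 2,305/5,950 = 38.7%.
Reserves = 5,270/305 = 17.3 months.
Option A: score 757 ≥ 580; DTI 38.7% > 38%; employment 27 ≥ 24 mo; reserves 17.3 ≥ 4 mo → does not qualify.
Option B: score 757 ≥ 640; DTI 38.7% ≤ 43%; employment 27 ≥ 18 mo → qualifies.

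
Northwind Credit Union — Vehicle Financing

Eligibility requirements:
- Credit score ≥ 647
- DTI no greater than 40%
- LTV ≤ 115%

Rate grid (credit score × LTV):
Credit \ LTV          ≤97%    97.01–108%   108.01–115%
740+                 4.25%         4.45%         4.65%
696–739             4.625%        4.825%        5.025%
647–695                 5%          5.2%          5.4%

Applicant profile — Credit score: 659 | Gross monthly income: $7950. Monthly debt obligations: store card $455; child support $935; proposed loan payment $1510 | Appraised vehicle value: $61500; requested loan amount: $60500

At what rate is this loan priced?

Credit score 659 ≥ 647; Total monthly debts = (455 + 935 + 1,510) = 2,900. Debt-to-income = 2,900/7,950 = 36.5% — meets 40% limit
Loan-to-value = 60,500/61,500 = 98.4% — pass (115% max)
Score 659 is in the 647–695 band; LTV 98.4% is in the 97.01–108% band → 5.2%.

5.2%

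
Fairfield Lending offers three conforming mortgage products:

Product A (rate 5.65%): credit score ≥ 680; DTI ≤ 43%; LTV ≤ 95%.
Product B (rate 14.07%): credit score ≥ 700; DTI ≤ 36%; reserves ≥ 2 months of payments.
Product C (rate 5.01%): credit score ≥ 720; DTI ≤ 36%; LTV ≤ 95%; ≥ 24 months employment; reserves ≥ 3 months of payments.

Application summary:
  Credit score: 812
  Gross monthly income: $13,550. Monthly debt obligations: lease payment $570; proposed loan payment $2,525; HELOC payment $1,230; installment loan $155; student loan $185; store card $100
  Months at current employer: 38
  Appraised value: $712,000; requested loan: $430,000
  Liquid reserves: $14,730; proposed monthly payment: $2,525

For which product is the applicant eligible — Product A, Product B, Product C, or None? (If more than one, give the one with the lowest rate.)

Product C

Total debts = (570 + 2,525 + 1,230 + 155 + 185 + 100) = 4,765; DTI = 4,765/13,550 = 35.2%.
LTV = 430,000/712,000 = 60.4%.
Reserves = 14,730/2,525 = 5.8 months.
Product A: score 812 ≥ 680; DTI 35.2% ≤ 43%; LTV 60.4% ≤ 95% → qualifies.
Product B: score 812 ≥ 700; DTI 35.2% ≤ 36%; reserves 5.8 ≥ 2 mo → qualifies.
Product C: score 812 ≥ 720; DTI 35.2% ≤ 36%; LTV 60.4% ≤ 95%; employment 38 ≥ 24 mo; reserves 5.8 ≥ 3 mo → qualifies.
Qualifying: Product A, Product B, Product C. Lowest rate is 5.01% → Product C.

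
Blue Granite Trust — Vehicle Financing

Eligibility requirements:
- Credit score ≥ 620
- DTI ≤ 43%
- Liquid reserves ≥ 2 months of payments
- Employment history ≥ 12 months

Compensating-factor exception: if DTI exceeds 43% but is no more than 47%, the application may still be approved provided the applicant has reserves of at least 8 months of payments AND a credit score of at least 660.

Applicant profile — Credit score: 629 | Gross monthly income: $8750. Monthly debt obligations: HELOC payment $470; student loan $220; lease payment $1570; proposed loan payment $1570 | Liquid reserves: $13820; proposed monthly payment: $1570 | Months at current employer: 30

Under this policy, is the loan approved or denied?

Denied

Credit score 629 ≥ 620 (meets base)
Total debts = (470 + 220 + 1,570 + 1,570) = 3,830. DTI = 3,830/8,750 = 43.8% > 43% — standard DTI limit exceeded.
Liquid reserves cover 13,820/1,570 = 8.8 months — ≥ 2 required
Employment 30 ≥ 12 months
43.8% falls in the override range (43%–47%), so the compensating-factor test applies.
Override check — reserves: 8.8 mo (ok); score: 629 (below 660).
Override conditions not both satisfied; exception does not apply.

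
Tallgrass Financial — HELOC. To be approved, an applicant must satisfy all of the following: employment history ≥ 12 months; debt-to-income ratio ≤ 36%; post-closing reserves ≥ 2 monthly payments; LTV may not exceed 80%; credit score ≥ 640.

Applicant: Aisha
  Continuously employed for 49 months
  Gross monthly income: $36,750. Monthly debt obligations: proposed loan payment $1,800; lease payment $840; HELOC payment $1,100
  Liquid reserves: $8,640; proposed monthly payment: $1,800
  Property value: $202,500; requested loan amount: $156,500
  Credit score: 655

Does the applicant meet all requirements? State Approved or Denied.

Approved

Employment 49 ≥ 12 months
Total monthly debts = (1,800 + 840 + 1,100) = 3,740. Debt-to-income = 3,740/36,750 = 10.2% — meets 36% limit
Liquid reserves cover 8,640/1,800 = 4.8 months — ≥ 2 required
Loan-to-value = 156,500/202,500 = 77.3% — pass (80% max)
Credit score 655 ≥ 640 (meets)
All criteria satisfied.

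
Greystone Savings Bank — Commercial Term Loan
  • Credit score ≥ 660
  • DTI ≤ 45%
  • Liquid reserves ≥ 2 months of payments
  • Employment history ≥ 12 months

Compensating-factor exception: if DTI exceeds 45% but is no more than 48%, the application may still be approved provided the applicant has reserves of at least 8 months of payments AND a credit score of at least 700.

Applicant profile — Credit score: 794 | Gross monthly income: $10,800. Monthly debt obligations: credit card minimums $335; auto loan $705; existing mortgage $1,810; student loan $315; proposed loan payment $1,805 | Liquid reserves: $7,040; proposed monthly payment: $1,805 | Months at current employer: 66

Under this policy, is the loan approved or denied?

Credit score 794 ≥ 660 (meets base)
Total debts = (335 + 705 + 1,810 + 315 + 1,805) = 4,970. DTI: 4,970 ÷ 10,800 = 46%, over the 45% base limit.
Liquid reserves cover 7,040/1,805 = 3.9 months — ≥ 2 required
Employment 66 ≥ 12 months
46% falls in the override range (45%–48%), so the compensating-factor test applies.
Reserves 3.9 < 8 months; credit score 794 ≥ 700.
Compensating-factor requirement not fully met.

Denied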